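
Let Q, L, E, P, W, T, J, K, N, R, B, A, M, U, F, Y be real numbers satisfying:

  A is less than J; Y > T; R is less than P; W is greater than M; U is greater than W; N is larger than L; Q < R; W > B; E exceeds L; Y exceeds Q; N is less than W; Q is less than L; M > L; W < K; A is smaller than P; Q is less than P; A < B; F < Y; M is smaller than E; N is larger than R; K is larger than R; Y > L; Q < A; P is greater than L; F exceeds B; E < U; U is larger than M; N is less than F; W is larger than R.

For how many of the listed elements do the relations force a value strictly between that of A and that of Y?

2

Chaining upward from A reaches: B, J, W, K, U, F, P.
Chaining downward from Y reaches: Q, R, B, L, N, T, F.
Strictly between A and Y are those in both lists: B, F — 2 elements.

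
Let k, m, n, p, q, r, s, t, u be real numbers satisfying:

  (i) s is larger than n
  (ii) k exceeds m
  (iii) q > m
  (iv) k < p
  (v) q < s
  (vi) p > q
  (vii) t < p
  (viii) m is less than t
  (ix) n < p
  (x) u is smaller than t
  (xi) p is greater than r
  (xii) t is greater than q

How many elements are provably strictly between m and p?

The relations place m below p. An element lies strictly between them when it is forced above m and also forced below p.
Above m: {q, k, t, s}. Below p: {u, q, r, n, k, t}.
Intersection: {q, k, t} — 3.

3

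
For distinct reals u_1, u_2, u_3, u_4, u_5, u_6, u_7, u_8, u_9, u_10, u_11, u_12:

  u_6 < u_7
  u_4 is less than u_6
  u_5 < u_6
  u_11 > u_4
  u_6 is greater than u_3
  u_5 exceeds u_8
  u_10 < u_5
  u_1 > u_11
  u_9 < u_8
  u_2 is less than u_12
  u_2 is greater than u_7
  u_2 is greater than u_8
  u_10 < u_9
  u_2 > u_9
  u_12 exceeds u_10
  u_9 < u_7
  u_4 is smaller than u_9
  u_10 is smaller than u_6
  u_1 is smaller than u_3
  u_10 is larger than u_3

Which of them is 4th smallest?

Chaining the given pairs: u_4 < u_11 < u_1 < u_3 < u_10 < u_9 < u_8 < u_5 < u_6 < u_7 < u_2 < u_12.
Counting 4 from the smallest end gives u_3.

u_3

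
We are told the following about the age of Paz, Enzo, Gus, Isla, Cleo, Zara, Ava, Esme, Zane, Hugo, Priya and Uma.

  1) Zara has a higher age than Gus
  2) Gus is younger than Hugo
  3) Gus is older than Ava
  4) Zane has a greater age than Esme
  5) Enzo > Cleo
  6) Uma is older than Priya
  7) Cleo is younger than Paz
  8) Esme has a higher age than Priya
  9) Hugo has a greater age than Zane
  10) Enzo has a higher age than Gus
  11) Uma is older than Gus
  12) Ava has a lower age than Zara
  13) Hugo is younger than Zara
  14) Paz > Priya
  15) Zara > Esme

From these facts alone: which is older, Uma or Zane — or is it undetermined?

undetermined

Following every chain through Uma: below Uma we get Priya, Ava, Gus.
Zane is not reached, and no chain runs the other way from Zane to Uma.
So the given relations leave the order of Uma and Zane undetermined.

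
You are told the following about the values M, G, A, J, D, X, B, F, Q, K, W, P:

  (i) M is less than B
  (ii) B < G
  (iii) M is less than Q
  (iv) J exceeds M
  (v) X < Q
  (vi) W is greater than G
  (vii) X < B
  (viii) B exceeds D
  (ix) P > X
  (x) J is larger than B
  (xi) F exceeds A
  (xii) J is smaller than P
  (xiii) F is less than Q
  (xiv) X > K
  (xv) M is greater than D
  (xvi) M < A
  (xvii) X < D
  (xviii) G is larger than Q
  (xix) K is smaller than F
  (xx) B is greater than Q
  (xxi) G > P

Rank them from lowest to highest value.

K < X < D < M < A < F < Q < B < J < P < G < W

Nothing is placed below K, so it is least; from there K < X; X < D; D < M; M < A; A < F; F < Q; Q < B; B < J; J < P; P < G; G < W, each given directly.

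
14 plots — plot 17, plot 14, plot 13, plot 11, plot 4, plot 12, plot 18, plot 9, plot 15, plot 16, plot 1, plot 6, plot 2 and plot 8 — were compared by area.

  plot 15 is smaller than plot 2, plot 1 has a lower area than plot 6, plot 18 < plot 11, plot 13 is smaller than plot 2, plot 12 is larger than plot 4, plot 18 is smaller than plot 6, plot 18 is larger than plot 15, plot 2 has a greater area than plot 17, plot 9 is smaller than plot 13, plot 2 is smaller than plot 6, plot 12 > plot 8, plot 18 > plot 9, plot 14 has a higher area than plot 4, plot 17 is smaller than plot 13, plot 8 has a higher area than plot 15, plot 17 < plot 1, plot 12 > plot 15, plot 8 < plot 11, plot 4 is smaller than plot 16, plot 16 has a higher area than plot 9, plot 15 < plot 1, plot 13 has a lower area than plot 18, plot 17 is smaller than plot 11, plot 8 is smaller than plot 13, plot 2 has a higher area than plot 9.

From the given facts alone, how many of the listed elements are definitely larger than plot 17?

Directly above plot 17: plot 13, plot 2, plot 1, plot 11.
One step further: plot 18, plot 6 (6 so far).
No other element is forced above plot 17 by the given relations, so the count is 6.

6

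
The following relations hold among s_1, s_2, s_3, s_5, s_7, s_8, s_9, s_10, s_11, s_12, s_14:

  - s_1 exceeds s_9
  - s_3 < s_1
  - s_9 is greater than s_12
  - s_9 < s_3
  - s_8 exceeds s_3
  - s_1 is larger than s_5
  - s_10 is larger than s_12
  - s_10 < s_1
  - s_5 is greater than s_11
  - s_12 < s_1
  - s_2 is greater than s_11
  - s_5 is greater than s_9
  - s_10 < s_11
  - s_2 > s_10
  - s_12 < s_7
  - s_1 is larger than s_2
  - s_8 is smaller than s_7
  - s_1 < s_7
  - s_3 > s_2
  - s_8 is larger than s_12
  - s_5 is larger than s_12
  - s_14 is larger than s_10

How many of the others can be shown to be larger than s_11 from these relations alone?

6

From s_11 the given relations immediately reach s_2, s_5.
From those, s_3, s_1 — 4 in total.
From those, s_8, s_7 — 6 in total.
Nothing else is reachable above s_11; 6 in all.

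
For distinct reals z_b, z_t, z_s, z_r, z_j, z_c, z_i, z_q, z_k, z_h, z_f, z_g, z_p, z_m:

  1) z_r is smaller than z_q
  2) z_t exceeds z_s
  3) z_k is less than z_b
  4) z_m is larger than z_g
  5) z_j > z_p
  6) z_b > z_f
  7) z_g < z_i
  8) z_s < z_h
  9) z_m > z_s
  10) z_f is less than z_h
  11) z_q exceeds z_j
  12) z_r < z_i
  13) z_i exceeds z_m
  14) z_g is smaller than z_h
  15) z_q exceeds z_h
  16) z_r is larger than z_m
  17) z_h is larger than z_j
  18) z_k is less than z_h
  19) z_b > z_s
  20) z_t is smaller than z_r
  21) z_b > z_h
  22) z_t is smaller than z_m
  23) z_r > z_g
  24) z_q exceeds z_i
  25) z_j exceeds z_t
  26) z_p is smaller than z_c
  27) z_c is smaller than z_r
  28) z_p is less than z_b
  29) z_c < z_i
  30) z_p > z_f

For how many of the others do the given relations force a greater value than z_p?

7

From z_p the given relations immediately reach z_j, z_c, z_b.
From those, z_h, z_r, z_i, z_q — 7 in total.
Nothing else is reachable above z_p; 7 in all.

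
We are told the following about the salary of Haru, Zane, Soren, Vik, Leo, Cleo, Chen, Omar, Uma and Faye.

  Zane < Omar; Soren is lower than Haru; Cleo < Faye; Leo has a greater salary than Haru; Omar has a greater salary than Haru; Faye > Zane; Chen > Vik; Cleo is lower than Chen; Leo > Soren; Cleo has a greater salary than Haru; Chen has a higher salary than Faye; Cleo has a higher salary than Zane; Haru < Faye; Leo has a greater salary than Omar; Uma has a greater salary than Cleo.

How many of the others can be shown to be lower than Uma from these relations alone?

The elements the relations force below Uma are Soren, Haru, Zane, Cleo — no chain reaches any other.
That is 4.

4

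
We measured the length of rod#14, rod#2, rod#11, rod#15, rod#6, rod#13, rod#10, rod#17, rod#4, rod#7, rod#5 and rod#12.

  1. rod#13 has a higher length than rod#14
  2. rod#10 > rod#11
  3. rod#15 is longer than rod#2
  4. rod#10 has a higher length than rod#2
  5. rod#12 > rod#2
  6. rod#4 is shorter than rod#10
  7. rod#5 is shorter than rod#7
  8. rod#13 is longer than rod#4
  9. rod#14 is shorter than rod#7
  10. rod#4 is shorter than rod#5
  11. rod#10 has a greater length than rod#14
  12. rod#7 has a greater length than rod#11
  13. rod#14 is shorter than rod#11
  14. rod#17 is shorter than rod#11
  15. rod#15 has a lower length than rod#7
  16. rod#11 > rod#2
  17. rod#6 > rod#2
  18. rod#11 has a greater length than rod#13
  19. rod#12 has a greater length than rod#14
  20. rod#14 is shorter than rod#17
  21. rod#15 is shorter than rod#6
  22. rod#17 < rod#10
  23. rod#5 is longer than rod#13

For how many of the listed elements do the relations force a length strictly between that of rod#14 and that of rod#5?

1

The relations place rod#14 below rod#5. An element lies strictly between them when it is forced above rod#14 and also forced below rod#5.
Above rod#14: {rod#17, rod#13, rod#11, rod#10, rod#7, rod#12}. Below rod#5: {rod#4, rod#13}.
Intersection: {rod#13} — 1.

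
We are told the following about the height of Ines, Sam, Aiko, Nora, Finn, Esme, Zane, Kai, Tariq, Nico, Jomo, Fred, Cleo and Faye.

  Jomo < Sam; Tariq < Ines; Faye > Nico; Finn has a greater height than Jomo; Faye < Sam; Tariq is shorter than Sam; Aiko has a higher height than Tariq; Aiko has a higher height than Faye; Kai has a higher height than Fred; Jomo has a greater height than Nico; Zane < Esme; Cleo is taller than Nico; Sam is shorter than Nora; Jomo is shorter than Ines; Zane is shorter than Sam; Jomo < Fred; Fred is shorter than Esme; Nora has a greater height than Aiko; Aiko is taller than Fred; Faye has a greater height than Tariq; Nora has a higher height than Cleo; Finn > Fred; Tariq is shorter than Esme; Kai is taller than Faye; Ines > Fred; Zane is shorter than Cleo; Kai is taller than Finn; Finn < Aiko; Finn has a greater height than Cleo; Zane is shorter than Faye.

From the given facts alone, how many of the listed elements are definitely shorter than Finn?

Directly below Finn: Cleo, Jomo, Fred.
One step further: Nico, Zane (5 so far).
No other element is forced below Finn by the given relations, so the count is 5.

5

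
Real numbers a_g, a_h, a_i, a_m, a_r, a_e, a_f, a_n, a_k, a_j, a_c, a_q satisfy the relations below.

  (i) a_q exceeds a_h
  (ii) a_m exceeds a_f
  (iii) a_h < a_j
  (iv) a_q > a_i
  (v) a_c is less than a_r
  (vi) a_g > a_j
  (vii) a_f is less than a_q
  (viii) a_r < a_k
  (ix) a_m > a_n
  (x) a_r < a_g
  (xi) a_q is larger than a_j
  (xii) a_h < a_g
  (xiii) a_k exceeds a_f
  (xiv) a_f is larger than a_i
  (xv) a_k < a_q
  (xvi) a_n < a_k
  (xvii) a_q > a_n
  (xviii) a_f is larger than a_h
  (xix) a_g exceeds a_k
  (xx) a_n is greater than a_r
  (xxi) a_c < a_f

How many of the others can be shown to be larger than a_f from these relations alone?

Directly above a_f: a_k, a_m, a_q.
One step further: a_g (4 so far).
No other element is forced above a_f by the given relations, so the count is 4.

4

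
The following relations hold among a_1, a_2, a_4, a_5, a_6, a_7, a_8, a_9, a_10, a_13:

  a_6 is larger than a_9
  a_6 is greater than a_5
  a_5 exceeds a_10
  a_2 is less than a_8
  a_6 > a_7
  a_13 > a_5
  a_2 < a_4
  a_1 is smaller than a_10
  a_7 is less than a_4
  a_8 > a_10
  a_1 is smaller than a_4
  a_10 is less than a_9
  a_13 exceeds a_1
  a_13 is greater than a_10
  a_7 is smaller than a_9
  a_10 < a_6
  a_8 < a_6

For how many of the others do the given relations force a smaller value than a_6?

From a_6 the given relations immediately reach a_7, a_10, a_9, a_5, a_8.
From those, a_1, a_2 — 7 in total.
Nothing else is reachable below a_6; 7 in all.

7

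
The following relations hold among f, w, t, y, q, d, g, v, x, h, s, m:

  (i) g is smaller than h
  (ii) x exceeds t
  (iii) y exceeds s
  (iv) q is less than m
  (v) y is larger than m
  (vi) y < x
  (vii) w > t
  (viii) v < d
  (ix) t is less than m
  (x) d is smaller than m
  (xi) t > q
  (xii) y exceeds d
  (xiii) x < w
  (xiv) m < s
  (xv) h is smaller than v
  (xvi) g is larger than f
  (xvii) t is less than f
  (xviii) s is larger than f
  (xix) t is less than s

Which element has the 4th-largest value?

s

The consecutive relations fix a unique order: q < t < f < g < h < v < d < m < s < y < x < w.
The 4th largest is s.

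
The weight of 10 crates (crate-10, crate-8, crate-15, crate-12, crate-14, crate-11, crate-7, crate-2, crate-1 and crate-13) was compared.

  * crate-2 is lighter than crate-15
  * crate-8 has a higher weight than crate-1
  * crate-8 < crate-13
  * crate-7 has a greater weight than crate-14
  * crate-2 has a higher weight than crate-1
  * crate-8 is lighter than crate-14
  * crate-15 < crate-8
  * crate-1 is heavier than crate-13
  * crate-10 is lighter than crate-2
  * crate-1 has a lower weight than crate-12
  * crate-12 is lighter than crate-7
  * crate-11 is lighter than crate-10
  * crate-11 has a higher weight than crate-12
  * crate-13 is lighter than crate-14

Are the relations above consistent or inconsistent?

inconsistent

Chaining the given relations yields crate-13 < crate-1 < crate-12 < crate-11 < crate-10 < crate-2 < crate-15 < crate-8, so crate-13 < crate-8. But one relation states crate-8 < crate-13. These cannot both hold.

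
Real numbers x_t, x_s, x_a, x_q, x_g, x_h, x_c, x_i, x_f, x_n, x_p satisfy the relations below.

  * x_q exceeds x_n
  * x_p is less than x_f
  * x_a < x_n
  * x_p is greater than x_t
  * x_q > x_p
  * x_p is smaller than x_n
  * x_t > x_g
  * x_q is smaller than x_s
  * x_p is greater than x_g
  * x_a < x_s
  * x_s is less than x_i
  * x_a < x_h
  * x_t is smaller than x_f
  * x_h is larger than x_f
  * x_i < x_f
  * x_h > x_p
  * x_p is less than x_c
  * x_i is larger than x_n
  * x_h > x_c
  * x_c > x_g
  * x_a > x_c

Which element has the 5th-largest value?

x_q

Piecing the relations together gives one ordering: x_g < x_t < x_p < x_c < x_a < x_n < x_q < x_s < x_i < x_f < x_h.
Counting 5 from the largest end gives x_q.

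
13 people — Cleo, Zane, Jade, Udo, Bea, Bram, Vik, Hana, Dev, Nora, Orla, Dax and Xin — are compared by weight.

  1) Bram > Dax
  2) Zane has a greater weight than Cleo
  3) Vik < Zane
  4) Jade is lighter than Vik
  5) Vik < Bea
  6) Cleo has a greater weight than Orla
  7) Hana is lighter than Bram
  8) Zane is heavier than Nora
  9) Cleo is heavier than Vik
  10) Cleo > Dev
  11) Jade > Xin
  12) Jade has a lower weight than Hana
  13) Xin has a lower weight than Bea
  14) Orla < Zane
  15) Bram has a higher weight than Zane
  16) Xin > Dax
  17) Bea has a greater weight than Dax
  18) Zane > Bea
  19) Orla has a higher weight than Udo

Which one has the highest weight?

Dax is not greatest since Dax < Xin; Xin is not greatest since Xin < Bea; Jade is not greatest since Jade < Hana; Vik is not greatest since Vik < Cleo; Udo is not greatest since Udo < Orla; Hana is not greatest since Hana < Bram; Dev is not greatest since Dev < Cleo; Nora is not greatest since Nora < Zane; Orla is not greatest since Orla < Zane; Bea is not greatest since Bea < Zane; Cleo is not greatest since Cleo < Zane; Zane is not greatest since Zane < Bram.
Only Bram has nothing above it, so Bram is the highest weight.

Bram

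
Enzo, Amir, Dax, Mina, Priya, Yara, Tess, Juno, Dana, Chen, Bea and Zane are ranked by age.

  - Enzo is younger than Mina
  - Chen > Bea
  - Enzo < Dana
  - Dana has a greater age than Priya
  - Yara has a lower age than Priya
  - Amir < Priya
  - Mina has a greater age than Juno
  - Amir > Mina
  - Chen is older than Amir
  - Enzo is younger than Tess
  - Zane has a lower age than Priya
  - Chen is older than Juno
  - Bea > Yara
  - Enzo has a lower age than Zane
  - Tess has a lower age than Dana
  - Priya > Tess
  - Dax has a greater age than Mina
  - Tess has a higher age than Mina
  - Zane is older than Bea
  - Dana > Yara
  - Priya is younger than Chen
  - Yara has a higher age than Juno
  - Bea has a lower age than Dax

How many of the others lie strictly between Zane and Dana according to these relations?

The relations place Zane below Dana. An element lies strictly between them when it is forced above Zane and also forced below Dana.
Above Zane: {Priya, Chen}. Below Dana: {Juno, Yara, Bea, Enzo, Mina, Tess, Amir, Priya}.
Intersection: {Priya} — 1.

1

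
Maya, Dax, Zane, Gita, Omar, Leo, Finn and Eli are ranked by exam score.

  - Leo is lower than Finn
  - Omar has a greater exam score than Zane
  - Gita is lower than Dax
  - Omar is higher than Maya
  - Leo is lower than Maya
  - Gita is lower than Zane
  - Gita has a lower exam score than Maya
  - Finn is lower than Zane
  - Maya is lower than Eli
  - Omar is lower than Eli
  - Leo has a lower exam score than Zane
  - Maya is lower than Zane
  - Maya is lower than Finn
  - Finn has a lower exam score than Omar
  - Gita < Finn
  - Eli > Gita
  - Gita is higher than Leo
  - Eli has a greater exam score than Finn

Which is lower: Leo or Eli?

Leo

Leo < Gita and Gita < Maya give Leo < Maya.
With Maya < Finn: Leo < Gita < Maya < Finn.
Then Finn < Zane extends the chain to Zane.
Then Zane < Omar extends the chain to Omar.
Then Omar < Eli extends the chain to Eli.
So Leo < Eli; Leo is the lower of the two.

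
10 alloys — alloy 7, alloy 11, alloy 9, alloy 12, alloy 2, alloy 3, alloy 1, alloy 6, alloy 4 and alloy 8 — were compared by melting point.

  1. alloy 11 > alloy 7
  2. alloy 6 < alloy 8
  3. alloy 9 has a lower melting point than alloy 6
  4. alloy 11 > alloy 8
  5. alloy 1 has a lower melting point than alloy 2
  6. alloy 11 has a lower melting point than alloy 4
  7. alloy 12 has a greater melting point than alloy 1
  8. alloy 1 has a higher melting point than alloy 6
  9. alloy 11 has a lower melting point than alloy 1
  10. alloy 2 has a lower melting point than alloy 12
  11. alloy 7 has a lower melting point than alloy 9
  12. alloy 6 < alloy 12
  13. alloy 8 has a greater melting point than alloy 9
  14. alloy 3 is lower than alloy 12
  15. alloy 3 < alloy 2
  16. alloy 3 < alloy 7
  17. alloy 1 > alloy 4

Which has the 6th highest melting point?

alloy 8

Chaining the given pairs: alloy 3 < alloy 7 < alloy 9 < alloy 6 < alloy 8 < alloy 11 < alloy 4 < alloy 1 < alloy 2 < alloy 12.
Counting 6 from the largest end gives alloy 8.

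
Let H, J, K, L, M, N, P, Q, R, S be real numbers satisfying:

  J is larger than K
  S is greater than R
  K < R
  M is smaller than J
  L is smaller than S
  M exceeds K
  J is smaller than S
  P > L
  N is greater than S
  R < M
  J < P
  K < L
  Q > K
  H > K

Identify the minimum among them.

K

R is not least since K < R; M is not least since R < M; L is not least since K < L; H is not least since K < H; J is not least since K < J; P is not least since J < P; S is not least since L < S; N is not least since S < N; Q is not least since K < Q.
Only K has nothing below it, so K is the minimum.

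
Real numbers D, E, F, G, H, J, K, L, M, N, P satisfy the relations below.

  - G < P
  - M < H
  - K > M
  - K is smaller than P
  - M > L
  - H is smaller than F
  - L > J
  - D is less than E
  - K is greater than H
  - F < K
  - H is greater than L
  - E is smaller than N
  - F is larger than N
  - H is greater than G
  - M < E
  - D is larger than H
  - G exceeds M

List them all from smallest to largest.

J < L < M < G < H < D < E < N < F < K < P

Nothing is placed below J, so it is least; from there J < L; L < M; M < G; G < H; H < D; D < E; E < N; N < F; F < K; K < P, each given directly.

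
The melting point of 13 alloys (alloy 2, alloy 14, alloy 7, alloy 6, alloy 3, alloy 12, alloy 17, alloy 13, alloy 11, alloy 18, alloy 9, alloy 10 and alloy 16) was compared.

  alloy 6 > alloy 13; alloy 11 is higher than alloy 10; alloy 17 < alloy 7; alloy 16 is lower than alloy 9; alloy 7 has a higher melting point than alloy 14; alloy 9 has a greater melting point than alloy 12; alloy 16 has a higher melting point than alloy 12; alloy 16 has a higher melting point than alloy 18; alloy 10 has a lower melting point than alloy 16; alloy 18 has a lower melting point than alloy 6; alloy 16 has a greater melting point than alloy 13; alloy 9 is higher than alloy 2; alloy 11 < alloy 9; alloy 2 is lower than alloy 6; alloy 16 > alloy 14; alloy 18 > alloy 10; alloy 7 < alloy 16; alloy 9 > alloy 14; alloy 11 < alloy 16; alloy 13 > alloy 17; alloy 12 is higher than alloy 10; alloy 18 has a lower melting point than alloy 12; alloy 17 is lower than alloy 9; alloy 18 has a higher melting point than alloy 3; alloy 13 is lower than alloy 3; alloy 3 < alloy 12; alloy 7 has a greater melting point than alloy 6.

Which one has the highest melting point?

alloy 10 is not greatest since alloy 10 < alloy 16; alloy 17 is not greatest since alloy 17 < alloy 13; alloy 14 is not greatest since alloy 14 < alloy 16; alloy 13 is not greatest since alloy 13 < alloy 3; alloy 2 is not greatest since alloy 2 < alloy 9; alloy 3 is not greatest since alloy 3 < alloy 12; alloy 18 is not greatest since alloy 18 < alloy 16; alloy 12 is not greatest since alloy 12 < alloy 9; alloy 6 is not greatest since alloy 6 < alloy 7; alloy 11 is not greatest since alloy 11 < alloy 16; alloy 7 is not greatest since alloy 7 < alloy 16; alloy 16 is not greatest since alloy 16 < alloy 9.
Only alloy 9 has nothing above it, so alloy 9 is the highest melting point.

alloy 9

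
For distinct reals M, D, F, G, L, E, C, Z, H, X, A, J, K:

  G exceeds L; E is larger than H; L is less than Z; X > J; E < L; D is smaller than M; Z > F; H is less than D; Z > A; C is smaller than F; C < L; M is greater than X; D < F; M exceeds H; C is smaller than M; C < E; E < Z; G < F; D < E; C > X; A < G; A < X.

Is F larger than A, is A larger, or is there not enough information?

Following the relations from A: A < X < C < E < L < G < F.
So F is larger.

F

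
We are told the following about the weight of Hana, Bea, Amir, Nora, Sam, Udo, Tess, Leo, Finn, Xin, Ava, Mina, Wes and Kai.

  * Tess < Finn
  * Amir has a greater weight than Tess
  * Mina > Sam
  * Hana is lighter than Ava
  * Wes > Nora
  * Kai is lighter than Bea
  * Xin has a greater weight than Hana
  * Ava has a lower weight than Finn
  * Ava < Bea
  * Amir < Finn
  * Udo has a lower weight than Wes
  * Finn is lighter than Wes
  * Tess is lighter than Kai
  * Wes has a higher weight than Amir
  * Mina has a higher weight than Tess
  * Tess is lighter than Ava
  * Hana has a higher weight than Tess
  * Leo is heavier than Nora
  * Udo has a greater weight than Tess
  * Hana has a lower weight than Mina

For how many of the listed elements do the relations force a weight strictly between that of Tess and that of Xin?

The relations place Tess below Xin. An element lies strictly between them when it is forced above Tess and also forced below Xin.
Above Tess: {Udo, Amir, Hana, Ava, Kai, Mina, Finn, Wes, Bea}. Below Xin: {Hana}.
Intersection: {Hana} — 1.

1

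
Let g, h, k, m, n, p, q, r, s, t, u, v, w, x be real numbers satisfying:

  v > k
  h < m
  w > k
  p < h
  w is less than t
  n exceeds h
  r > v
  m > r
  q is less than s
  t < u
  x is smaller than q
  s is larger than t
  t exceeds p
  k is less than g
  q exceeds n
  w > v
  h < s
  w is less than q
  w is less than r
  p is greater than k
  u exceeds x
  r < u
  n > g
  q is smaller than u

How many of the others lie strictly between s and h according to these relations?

2

Chaining upward from h reaches: n, m, q, u.
Chaining downward from s reaches: k, p, x, g, n, v, w, t, q.
Strictly between h and s are those in both lists: n, q — 2 elements.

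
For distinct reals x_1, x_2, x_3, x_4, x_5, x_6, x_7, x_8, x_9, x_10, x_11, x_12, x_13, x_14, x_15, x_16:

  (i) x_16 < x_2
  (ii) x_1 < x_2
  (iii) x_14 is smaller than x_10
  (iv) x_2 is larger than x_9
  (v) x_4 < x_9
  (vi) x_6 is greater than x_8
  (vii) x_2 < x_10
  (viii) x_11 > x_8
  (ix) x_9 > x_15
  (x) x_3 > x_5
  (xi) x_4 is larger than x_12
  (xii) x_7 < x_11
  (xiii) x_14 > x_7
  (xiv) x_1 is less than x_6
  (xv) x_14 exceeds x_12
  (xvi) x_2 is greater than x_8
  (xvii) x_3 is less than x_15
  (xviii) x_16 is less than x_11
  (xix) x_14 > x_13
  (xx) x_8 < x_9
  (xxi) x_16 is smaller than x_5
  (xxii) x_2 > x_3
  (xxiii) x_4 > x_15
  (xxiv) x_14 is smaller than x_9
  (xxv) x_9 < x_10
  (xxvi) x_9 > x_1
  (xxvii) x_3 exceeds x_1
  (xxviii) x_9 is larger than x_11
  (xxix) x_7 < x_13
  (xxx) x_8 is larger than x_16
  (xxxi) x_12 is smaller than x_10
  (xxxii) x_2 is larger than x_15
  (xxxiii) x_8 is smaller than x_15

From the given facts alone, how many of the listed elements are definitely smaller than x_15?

5

The elements the relations force below x_15 are x_16, x_5, x_8, x_1, x_3 — no chain reaches any other.
That is 5.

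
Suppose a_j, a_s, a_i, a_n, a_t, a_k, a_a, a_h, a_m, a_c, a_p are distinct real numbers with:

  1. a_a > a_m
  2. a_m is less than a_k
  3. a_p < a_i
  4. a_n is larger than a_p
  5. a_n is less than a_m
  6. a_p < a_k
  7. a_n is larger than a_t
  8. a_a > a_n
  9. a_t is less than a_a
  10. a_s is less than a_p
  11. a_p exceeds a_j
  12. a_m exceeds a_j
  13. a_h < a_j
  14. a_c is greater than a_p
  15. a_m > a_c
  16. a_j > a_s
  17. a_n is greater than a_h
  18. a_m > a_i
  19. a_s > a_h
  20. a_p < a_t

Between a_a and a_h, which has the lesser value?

a_h

The relevant relations are a_h < a_s; a_s < a_j; a_j < a_p; a_p < a_t; a_t < a_a.
Together: a_h < a_s < a_j < a_p < a_t < a_a.
So a_h < a_a; a_h is the smaller of the two.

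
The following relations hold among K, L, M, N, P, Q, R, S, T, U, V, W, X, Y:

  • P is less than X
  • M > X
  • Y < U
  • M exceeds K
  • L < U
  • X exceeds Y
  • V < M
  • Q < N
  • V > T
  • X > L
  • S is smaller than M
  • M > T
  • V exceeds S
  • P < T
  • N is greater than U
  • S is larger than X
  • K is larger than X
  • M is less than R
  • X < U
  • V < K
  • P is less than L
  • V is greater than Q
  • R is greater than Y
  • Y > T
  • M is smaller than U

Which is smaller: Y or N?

Y < X and X < S give Y < S.
With S < V: Y < X < S < V.
With V < K: Y < X < S < V < K.
Then K < M extends the chain to M.
With M < U: Y < X < S < V < K < M < U.
Then U < N extends the chain to N.
So Y < N; Y is the smaller of the two.

Y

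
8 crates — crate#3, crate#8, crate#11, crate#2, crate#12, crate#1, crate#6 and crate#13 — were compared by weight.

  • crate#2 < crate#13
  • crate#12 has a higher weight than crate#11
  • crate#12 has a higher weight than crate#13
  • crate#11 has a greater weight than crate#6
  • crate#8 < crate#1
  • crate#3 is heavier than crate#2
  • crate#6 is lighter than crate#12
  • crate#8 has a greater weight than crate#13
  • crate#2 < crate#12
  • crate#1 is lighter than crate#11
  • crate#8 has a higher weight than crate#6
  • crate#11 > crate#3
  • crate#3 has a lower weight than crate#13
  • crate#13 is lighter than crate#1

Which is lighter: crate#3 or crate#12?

crate#3

Chaining the given relations: crate#3 < crate#13 < crate#8 < crate#1 < crate#11 < crate#12.
So crate#3 < crate#12; crate#3 is the lighter of the two.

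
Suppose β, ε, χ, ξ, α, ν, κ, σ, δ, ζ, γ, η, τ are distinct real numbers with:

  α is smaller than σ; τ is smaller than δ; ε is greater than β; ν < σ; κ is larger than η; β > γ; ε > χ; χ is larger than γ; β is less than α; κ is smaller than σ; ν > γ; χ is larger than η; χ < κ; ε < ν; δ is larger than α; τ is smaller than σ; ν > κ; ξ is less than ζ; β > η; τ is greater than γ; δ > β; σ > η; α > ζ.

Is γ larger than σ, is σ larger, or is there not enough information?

γ < χ < κ < ν < σ, by transitivity through χ, κ, ν.
So σ is larger.

σ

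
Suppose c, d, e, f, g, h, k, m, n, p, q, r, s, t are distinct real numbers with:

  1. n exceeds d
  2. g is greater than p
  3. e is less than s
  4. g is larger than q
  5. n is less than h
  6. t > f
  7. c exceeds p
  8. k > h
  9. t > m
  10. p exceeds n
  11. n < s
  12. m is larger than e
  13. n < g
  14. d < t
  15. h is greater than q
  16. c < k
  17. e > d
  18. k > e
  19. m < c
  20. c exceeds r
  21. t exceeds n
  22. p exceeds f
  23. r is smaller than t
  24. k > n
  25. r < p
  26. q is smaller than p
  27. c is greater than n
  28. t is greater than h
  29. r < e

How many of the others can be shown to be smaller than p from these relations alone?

From p the given relations immediately reach r, f, n, q.
From those, d — 5 in total.
No other element is forced below p by the given relations, so the count is 5.

5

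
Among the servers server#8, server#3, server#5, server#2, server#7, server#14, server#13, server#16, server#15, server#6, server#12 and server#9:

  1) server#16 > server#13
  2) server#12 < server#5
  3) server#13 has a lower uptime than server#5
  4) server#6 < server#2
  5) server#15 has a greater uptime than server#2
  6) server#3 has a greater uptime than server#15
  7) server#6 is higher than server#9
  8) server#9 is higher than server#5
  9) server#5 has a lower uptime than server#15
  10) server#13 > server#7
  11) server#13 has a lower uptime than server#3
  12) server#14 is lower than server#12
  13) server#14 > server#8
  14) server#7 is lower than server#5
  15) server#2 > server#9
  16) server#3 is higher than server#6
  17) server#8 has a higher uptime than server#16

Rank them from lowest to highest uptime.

Each adjacent pair is fixed by a given relation: server#7 < server#13; server#13 < server#16; server#16 < server#8; server#8 < server#14; server#14 < server#12; server#12 < server#5; server#5 < server#9; server#9 < server#6; server#6 < server#2; server#2 < server#15; server#15 < server#3. Chaining them end to end gives the full order.

server#7 < server#13 < server#16 < server#8 < server#14 < server#12 < server#5 < server#9 < server#6 < server#2 < server#15 < server#3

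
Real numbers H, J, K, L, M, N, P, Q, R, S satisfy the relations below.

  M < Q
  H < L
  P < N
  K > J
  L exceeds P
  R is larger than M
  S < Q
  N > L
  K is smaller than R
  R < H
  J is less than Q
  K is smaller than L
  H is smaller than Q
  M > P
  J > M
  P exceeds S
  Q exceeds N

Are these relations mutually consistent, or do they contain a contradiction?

The single ordering S < P < M < J < K < R < H < L < N < Q satisfies every listed relation, so no contradiction arises.

consistent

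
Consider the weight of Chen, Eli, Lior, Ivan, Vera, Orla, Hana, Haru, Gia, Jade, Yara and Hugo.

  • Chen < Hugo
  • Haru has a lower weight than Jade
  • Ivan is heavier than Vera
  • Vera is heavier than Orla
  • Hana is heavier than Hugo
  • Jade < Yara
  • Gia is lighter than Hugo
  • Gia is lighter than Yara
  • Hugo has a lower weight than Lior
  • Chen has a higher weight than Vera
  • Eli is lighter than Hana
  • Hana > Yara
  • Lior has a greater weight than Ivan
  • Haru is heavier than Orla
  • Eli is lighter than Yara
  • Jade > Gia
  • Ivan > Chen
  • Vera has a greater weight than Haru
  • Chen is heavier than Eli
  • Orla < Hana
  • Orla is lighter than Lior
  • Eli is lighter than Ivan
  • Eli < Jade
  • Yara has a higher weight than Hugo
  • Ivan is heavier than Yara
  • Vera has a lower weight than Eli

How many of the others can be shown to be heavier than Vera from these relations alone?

8

The elements the relations force above Vera are Eli, Chen, Jade, Hugo, Yara, Hana, Ivan, Lior — no chain reaches any other.
That is 8.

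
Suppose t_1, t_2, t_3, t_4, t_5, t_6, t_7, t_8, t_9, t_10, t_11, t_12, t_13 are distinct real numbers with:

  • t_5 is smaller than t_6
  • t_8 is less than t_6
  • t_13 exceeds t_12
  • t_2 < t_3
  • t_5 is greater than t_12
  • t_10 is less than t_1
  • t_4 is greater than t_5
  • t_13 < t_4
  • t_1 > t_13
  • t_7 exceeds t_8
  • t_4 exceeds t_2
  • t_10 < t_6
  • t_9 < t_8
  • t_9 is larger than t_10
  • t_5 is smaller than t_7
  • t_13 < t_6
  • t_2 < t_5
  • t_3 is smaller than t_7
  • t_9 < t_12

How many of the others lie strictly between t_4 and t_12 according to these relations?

The relations place t_12 below t_4. An element lies strictly between them when it is forced above t_12 and also forced below t_4.
Above t_12: {t_13, t_5, t_7, t_6, t_1}. Below t_4: {t_2, t_10, t_9, t_13, t_5}.
Intersection: {t_13, t_5} — 2.

2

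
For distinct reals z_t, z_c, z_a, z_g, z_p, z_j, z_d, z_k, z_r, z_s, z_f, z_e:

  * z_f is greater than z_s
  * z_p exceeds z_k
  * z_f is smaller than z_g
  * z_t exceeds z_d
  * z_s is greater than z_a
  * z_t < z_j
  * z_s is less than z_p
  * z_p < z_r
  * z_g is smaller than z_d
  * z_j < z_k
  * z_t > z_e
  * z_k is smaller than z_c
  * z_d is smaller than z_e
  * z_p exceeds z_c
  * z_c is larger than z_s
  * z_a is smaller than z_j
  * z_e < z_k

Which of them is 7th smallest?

z_t

The consecutive relations fix a unique order: z_a < z_s < z_f < z_g < z_d < z_e < z_t < z_j < z_k < z_c < z_p < z_r.
Counting 7 from the smallest end gives z_t.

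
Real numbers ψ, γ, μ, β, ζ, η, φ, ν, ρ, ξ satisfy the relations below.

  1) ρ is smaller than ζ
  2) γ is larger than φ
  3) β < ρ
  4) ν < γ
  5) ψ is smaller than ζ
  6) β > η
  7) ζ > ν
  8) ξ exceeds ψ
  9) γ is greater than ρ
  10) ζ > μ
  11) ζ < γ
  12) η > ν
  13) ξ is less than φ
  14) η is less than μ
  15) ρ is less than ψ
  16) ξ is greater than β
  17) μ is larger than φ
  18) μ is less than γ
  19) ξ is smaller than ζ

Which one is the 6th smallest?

ξ

Chaining the given pairs: ν < η < β < ρ < ψ < ξ < φ < μ < ζ < γ.
The 6th smallest is ξ.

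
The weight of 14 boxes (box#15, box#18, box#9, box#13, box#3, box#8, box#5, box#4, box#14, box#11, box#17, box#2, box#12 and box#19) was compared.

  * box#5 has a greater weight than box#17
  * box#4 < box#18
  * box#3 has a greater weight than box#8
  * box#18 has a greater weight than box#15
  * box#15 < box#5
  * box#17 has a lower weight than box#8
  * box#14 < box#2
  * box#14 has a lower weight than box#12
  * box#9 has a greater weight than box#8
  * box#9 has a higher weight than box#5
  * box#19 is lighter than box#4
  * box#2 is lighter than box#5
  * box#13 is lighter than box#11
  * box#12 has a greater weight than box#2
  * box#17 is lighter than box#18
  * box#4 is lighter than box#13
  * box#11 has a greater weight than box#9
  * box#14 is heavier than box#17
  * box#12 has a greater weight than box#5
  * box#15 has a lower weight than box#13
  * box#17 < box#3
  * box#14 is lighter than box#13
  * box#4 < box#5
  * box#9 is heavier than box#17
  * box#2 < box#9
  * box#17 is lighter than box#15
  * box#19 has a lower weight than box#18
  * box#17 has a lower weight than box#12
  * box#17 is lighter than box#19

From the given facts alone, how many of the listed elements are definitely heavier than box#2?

From box#2 the given relations immediately reach box#5, box#9, box#12.
From those, box#11 — 4 in total.
No other element is forced above box#2 by the given relations, so the count is 4.

4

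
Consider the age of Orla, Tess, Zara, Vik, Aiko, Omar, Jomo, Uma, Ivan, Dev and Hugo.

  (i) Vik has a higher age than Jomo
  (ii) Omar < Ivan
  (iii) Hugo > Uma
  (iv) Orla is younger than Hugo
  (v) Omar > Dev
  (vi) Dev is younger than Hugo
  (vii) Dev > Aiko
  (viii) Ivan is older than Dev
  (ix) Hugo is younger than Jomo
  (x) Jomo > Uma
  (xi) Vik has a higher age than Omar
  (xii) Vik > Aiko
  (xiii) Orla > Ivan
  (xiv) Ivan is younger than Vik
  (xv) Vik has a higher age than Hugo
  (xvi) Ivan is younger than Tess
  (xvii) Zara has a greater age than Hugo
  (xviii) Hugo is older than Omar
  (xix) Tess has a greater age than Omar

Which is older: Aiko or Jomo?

Aiko < Dev and Dev < Omar give Aiko < Omar.
With Omar < Ivan: Aiko < Dev < Omar < Ivan.
With Ivan < Orla: Aiko < Dev < Omar < Ivan < Orla.
With Orla < Hugo: Aiko < Dev < Omar < Ivan < Orla < Hugo.
With Hugo < Jomo: Aiko < Dev < Omar < Ivan < Orla < Hugo < Jomo.
So Aiko < Jomo; Jomo is the older of the two.

Jomo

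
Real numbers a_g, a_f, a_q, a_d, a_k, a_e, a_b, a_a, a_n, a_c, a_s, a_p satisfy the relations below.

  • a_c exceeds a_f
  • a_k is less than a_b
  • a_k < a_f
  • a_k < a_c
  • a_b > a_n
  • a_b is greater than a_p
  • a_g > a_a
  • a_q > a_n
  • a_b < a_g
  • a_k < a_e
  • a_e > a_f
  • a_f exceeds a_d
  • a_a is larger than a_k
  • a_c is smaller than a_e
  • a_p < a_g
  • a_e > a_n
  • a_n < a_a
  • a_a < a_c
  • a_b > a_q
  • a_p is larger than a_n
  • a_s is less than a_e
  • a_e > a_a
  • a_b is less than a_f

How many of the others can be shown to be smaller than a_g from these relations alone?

From a_g the given relations immediately reach a_p, a_b, a_a.
From those, a_k, a_n, a_q — 6 in total.
No other element is forced below a_g by the given relations, so the count is 6.

6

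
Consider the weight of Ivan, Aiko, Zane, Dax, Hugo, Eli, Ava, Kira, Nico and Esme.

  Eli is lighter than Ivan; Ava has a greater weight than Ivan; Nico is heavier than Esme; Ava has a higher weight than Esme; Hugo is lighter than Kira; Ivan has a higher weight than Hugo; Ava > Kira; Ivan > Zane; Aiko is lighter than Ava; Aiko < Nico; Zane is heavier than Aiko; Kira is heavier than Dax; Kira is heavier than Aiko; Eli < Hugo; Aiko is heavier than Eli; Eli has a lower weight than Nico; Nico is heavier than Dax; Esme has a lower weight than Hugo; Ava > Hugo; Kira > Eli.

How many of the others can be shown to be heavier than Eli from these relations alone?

7

From Eli the given relations immediately reach Aiko, Hugo, Nico, Ivan, Kira.
From those, Zane, Ava — 7 in total.
No other element is forced above Eli by the given relations, so the count is 7.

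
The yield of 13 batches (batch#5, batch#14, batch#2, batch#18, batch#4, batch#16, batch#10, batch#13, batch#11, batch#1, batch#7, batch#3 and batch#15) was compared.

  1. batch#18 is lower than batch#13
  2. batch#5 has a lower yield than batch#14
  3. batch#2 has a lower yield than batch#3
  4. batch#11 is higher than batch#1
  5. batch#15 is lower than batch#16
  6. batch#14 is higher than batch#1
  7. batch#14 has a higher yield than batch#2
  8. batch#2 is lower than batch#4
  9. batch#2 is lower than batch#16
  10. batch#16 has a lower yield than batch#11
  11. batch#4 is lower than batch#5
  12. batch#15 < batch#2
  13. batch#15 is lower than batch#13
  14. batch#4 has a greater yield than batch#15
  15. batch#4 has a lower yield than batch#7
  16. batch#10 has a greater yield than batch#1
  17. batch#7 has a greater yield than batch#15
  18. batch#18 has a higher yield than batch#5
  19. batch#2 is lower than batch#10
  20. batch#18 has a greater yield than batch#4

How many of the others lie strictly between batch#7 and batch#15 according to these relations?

2

The relations place batch#15 below batch#7. An element lies strictly between them when it is forced above batch#15 and also forced below batch#7.
Above batch#15: {batch#2, batch#16, batch#4, batch#5, batch#14, batch#18, batch#3, batch#11, batch#13, batch#10}. Below batch#7: {batch#2, batch#4}.
Intersection: {batch#2, batch#4} — 2.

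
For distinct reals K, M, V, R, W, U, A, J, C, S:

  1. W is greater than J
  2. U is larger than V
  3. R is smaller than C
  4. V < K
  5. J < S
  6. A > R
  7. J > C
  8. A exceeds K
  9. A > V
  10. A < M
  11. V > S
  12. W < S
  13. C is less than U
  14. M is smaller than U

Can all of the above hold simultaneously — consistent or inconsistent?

consistent

Every relation is compatible with R < C < J < W < S < V < K < A < M < U; the set is consistent.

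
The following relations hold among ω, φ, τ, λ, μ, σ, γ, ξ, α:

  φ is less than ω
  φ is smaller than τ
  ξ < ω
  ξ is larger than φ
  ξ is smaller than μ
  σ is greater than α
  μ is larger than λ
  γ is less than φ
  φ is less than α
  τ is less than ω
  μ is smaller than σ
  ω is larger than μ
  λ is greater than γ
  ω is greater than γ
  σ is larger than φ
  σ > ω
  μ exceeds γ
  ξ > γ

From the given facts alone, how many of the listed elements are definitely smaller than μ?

4

Directly below μ: γ, λ, ξ.
One step further: φ (4 so far).
No other element is forced below μ by the given relations, so the count is 4.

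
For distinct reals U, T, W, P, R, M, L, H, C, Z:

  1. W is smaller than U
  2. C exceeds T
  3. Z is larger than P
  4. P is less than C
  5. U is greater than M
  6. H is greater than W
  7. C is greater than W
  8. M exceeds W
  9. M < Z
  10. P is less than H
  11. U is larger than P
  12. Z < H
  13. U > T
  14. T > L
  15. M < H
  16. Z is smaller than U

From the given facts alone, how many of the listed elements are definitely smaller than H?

4

The elements the relations force below H are W, M, P, Z — no chain reaches any other.
That is 4.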